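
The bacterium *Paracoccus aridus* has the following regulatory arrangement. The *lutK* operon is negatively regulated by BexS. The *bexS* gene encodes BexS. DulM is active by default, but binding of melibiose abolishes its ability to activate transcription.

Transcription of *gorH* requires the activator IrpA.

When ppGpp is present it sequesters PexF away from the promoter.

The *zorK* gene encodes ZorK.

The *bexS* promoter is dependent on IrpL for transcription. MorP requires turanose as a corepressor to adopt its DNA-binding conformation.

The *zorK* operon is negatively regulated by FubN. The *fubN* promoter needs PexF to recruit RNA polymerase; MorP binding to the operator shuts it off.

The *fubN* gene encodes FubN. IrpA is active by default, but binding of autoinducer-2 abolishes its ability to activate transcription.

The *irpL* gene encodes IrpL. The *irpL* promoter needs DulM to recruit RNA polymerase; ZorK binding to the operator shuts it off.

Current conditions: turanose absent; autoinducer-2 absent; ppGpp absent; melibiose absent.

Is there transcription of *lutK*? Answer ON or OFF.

ppGpp is absent, so PexF is active.
Turanose is absent, so MorP is inactive.
No repressor is bound and PexF is active, so *fubN* is transcribed.
So FubN is produced and active.
With repressor FubN bound, *zorK* is not transcribed.
So ZorK is not produced.
Melibiose is absent, so DulM is active.
No repressor is bound and DulM is active, so *irpL* is transcribed.
So IrpL is produced and active.
No repressor is bound and IrpL is active, so *bexS* is transcribed.
So BexS is produced and active.
With repressor BexS bound, *lutK* is not transcribed.

OFF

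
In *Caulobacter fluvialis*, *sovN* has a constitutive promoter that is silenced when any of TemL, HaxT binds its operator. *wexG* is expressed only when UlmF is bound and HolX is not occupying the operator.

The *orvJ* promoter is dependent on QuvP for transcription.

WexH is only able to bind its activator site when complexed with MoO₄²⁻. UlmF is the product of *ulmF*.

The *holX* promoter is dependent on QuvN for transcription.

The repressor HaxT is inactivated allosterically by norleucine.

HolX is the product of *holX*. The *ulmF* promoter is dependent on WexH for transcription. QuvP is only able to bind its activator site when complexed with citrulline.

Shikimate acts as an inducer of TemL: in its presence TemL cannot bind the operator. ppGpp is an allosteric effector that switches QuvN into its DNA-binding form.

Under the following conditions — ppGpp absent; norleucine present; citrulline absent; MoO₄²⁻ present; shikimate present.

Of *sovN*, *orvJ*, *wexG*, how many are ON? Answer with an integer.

Shikimate is present, so TemL is inactive.
Norleucine is present, so HaxT is inactive.
With no repressor bound, *sovN* is transcribed.
→ *sovN* is ON.
Citrulline is absent, so QuvP is inactive.
Required activator QuvP is absent, so *orvJ* is not transcribed.
→ *orvJ* is OFF.
ppGpp is absent, so QuvN is inactive.
Required activator QuvN is absent, so *holX* is not transcribed.
So HolX is not produced.
MoO₄²⁻ is present, so WexH is active.
No repressor is bound and WexH is active, so *ulmF* is transcribed.
So UlmF is produced and active.
No repressor is bound and UlmF is active, so *wexG* is transcribed.
→ *wexG* is ON.
2 of the 3 genes are transcribed.

2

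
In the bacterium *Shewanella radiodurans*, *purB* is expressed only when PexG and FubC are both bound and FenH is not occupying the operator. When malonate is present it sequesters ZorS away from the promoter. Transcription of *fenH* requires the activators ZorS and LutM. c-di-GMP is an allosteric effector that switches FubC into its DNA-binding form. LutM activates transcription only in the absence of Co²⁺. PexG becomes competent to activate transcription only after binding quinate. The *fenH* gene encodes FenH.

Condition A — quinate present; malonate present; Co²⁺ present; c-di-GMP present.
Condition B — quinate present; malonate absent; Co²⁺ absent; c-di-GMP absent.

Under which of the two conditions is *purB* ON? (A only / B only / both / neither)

A only

Condition A:
Quinate is present, so PexG is active.
Malonate is present, so ZorS is inactive.
Co²⁺ is present, so LutM is inactive.
Required activator ZorS is absent, so *fenH* is not transcribed.
So FenH is not produced.
c-di-GMP is present, so FubC is active.
No repressor is bound and PexG and FubC are active, so *purB* is transcribed.
→ *purB* is ON in A.
Condition B:
Quinate is present, so PexG is active.
Malonate is absent, so ZorS is active.
Co²⁺ is absent, so LutM is active.
No repressor is bound and ZorS and LutM are active, so *fenH* is transcribed.
So FenH is produced and active.
c-di-GMP is absent, so FubC is inactive.
With repressor FenH bound, *purB* is not transcribed.
→ *purB* is OFF in B.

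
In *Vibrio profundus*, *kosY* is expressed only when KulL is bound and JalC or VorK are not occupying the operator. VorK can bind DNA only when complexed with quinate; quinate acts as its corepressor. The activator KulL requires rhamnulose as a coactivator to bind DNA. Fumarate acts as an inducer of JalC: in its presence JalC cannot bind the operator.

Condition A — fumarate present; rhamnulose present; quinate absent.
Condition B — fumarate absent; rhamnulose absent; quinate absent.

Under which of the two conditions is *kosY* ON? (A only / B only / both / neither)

A only

Condition A:
Fumarate is present, so JalC is inactive.
Rhamnulose is present, so KulL is active.
Quinate is absent, so VorK is inactive.
No repressor is bound and KulL is active, so *kosY* is transcribed.
→ *kosY* is ON in A.
Condition B:
Fumarate is absent, so JalC is active.
Rhamnulose is absent, so KulL is inactive.
Quinate is absent, so VorK is inactive.
With repressor JalC bound, *kosY* is not transcribed.
→ *kosY* is OFF in B.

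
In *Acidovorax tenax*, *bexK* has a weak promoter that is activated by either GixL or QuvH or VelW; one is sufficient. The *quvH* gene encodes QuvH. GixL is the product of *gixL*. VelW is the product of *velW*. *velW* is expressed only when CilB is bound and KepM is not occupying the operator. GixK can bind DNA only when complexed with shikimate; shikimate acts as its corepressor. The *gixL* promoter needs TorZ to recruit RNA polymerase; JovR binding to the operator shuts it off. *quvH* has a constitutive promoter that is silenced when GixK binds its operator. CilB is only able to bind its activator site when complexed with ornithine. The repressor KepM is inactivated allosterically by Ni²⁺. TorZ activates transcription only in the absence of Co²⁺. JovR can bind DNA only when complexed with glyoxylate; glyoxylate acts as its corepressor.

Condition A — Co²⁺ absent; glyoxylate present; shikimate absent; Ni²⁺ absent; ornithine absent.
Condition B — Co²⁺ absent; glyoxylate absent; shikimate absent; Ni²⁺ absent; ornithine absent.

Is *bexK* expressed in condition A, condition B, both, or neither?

both

Condition A:
Co²⁺ is absent, so TorZ is active.
Glyoxylate is present, so JovR is active.
With repressor JovR bound, *gixL* is not transcribed.
So GixL is not produced.
Shikimate is absent, so GixK is inactive.
With no repressor bound, *quvH* is transcribed.
So QuvH is produced and active.
Ni²⁺ is absent, so KepM is active.
Ornithine is absent, so CilB is inactive.
With repressor KepM bound, *velW* is not transcribed.
So VelW is not produced.
Activator QuvH is present, so *bexK* is transcribed.
→ *bexK* is ON in A.
Condition B:
Co²⁺ is absent, so TorZ is active.
Glyoxylate is absent, so JovR is inactive.
No repressor is bound and TorZ is active, so *gixL* is transcribed.
So GixL is produced and active.
Shikimate is absent, so GixK is inactive.
With no repressor bound, *quvH* is transcribed.
So QuvH is produced and active.
Ni²⁺ is absent, so KepM is active.
Ornithine is absent, so CilB is inactive.
With repressor KepM bound, *velW* is not transcribed.
So VelW is not produced.
Activator GixL is present, so *bexK* is transcribed.
→ *bexK* is ON in B.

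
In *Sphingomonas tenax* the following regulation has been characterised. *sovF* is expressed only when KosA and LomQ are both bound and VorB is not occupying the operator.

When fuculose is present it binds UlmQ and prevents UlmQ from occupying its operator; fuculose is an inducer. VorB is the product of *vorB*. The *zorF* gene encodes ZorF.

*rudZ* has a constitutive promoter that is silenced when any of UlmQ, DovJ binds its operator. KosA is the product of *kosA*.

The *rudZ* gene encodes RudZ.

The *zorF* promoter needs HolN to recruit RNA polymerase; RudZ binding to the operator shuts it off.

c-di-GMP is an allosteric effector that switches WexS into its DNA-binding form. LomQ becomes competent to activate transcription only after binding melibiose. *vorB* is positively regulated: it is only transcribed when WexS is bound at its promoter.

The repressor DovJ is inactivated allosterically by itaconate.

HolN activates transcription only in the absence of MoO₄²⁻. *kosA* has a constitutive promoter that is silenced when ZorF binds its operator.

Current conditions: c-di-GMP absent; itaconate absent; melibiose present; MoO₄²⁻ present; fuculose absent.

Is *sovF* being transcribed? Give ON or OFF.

ON

MoO₄²⁻ is present, so HolN is inactive.
Fuculose is absent, so UlmQ is active.
Itaconate is absent, so DovJ is active.
With repressor UlmQ bound, *rudZ* is not transcribed.
So RudZ is not produced.
Required activator HolN is absent, so *zorF* is not transcribed.
So ZorF is not produced.
With no repressor bound, *kosA* is transcribed.
So KosA is produced and active.
Melibiose is present, so LomQ is active.
c-di-GMP is absent, so WexS is inactive.
Required activator WexS is absent, so *vorB* is not transcribed.
So VorB is not produced.
No repressor is bound and KosA and LomQ are active, so *sovF* is transcribed.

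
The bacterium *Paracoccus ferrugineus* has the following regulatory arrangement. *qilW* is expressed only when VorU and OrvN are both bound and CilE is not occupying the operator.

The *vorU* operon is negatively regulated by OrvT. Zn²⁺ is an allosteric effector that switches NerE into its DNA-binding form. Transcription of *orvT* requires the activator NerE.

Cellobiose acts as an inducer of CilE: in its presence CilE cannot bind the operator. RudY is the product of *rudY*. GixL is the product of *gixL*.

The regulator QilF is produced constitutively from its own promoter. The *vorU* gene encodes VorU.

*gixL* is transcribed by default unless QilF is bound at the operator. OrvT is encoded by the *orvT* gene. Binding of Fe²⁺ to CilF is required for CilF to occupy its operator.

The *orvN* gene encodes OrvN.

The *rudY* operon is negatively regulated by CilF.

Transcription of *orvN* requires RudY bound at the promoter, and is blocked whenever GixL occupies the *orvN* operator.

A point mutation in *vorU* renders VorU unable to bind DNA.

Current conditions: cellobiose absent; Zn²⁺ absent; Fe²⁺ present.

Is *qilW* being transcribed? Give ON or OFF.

OFF

VorU is non-functional in this strain, so it has no effect.
Fe²⁺ is present, so CilF is active.
With repressor CilF bound, *rudY* is not transcribed.
So RudY is not produced.
QilF is produced constitutively and is active.
With repressor QilF bound, *gixL* is not transcribed.
So GixL is not produced.
Required activator RudY is absent, so *orvN* is not transcribed.
So OrvN is not produced.
Cellobiose is absent, so CilE is active.
With repressor CilE bound, *qilW* is not transcribed.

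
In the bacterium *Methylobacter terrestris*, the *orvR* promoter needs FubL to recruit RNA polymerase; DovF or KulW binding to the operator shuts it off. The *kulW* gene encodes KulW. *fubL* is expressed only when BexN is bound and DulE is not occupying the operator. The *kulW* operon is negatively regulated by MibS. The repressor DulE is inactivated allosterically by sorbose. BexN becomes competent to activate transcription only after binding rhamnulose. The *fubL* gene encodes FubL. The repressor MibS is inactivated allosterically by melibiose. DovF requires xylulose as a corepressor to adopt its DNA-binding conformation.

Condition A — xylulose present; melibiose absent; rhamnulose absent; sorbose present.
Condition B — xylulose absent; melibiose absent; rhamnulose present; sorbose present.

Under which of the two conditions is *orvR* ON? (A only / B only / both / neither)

Condition A:
Xylulose is present, so DovF is active.
Melibiose is absent, so MibS is active.
With repressor MibS bound, *kulW* is not transcribed.
So KulW is not produced.
Rhamnulose is absent, so BexN is inactive.
Sorbose is present, so DulE is inactive.
Required activator BexN is absent, so *fubL* is not transcribed.
So FubL is not produced.
With repressor DovF bound, *orvR* is not transcribed.
→ *orvR* is OFF in A.
Condition B:
Xylulose is absent, so DovF is inactive.
Melibiose is absent, so MibS is active.
With repressor MibS bound, *kulW* is not transcribed.
So KulW is not produced.
Rhamnulose is present, so BexN is active.
Sorbose is present, so DulE is inactive.
No repressor is bound and BexN is active, so *fubL* is transcribed.
So FubL is produced and active.
No repressor is bound and FubL is active, so *orvR* is transcribed.
→ *orvR* is ON in B.

B only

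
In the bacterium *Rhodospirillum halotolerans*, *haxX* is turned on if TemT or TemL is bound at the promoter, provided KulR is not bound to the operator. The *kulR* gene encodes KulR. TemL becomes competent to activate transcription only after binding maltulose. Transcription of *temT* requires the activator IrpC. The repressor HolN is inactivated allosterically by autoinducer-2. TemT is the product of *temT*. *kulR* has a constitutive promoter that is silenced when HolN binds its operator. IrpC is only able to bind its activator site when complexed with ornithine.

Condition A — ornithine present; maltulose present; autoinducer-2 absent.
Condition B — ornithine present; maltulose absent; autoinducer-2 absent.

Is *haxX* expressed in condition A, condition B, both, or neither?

Condition A:
Ornithine is present, so IrpC is active.
No repressor is bound and IrpC is active, so *temT* is transcribed.
So TemT is produced and active.
Maltulose is present, so TemL is active.
Autoinducer-2 is absent, so HolN is active.
With repressor HolN bound, *kulR* is not transcribed.
So KulR is not produced.
Activator TemT is present, so *haxX* is transcribed.
→ *haxX* is ON in A.
Condition B:
Ornithine is present, so IrpC is active.
No repressor is bound and IrpC is active, so *temT* is transcribed.
So TemT is produced and active.
Maltulose is absent, so TemL is inactive.
Autoinducer-2 is absent, so HolN is active.
With repressor HolN bound, *kulR* is not transcribed.
So KulR is not produced.
Activator TemT is present, so *haxX* is transcribed.
→ *haxX* is ON in B.

both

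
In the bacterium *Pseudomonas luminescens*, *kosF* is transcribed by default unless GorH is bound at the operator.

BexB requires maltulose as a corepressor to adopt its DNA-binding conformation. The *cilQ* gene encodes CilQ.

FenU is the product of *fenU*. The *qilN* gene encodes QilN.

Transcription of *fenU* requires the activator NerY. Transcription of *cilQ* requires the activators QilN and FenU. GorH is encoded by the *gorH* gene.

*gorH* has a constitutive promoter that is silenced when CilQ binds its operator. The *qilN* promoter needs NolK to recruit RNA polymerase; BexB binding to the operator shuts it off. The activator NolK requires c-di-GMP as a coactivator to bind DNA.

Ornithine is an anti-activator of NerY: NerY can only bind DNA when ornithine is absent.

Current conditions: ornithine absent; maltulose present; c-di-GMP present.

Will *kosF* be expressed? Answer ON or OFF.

OFF

Maltulose is present, so BexB is active.
c-di-GMP is present, so NolK is active.
With repressor BexB bound, *qilN* is not transcribed.
So QilN is not produced.
Ornithine is absent, so NerY is active.
No repressor is bound and NerY is active, so *fenU* is transcribed.
So FenU is produced and active.
Required activator QilN is absent, so *cilQ* is not transcribed.
So CilQ is not produced.
With no repressor bound, *gorH* is transcribed.
So GorH is produced and active.
With repressor GorH bound, *kosF* is not transcribed.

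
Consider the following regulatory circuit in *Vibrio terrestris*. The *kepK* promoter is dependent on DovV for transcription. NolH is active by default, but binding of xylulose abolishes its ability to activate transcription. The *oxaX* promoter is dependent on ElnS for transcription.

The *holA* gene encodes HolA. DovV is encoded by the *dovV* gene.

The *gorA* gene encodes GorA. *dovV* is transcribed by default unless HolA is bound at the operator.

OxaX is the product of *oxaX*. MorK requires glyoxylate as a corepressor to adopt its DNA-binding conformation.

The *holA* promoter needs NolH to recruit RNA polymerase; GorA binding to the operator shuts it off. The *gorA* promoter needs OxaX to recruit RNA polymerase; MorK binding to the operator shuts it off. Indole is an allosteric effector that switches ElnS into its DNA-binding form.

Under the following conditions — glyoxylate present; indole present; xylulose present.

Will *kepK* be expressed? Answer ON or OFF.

Indole is present, so ElnS is active.
No repressor is bound and ElnS is active, so *oxaX* is transcribed.
So OxaX is produced and active.
Glyoxylate is present, so MorK is active.
With repressor MorK bound, *gorA* is not transcribed.
So GorA is not produced.
Xylulose is present, so NolH is inactive.
Required activator NolH is absent, so *holA* is not transcribed.
So HolA is not produced.
With no repressor bound, *dovV* is transcribed.
So DovV is produced and active.
No repressor is bound and DovV is active, so *kepK* is transcribed.

ON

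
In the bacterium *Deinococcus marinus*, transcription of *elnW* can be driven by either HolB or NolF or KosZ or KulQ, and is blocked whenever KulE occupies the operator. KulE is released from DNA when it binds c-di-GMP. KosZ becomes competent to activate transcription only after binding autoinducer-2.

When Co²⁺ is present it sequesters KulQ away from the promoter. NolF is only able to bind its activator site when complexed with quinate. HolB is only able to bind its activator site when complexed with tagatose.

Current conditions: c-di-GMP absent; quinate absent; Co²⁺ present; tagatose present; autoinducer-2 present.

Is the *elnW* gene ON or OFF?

Tagatose is present, so HolB is active.
Quinate is absent, so NolF is inactive.
c-di-GMP is absent, so KulE is active.
Autoinducer-2 is present, so KosZ is active.
Co²⁺ is present, so KulQ is inactive.
With repressor KulE bound, *elnW* is not transcribed.

OFF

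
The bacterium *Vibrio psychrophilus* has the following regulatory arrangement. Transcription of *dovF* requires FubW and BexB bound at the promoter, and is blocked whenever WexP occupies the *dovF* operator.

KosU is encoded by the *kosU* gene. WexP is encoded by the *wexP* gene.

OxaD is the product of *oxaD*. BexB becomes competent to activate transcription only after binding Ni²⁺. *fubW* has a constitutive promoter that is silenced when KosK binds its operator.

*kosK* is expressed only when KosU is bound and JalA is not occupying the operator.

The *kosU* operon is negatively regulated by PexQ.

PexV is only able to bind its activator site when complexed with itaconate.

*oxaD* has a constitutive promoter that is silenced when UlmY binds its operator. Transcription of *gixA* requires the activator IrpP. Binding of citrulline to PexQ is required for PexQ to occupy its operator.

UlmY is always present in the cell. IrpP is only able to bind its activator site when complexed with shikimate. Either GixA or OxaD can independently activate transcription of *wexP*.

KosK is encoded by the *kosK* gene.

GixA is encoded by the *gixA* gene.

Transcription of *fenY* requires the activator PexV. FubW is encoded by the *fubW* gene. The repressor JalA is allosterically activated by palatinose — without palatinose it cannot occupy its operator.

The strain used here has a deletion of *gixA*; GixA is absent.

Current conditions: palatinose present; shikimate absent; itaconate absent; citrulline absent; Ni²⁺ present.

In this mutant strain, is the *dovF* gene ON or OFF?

ON

GixA is non-functional in this strain, so it has no effect.
UlmY is produced constitutively and is active.
With repressor UlmY bound, *oxaD* is not transcribed.
So OxaD is not produced.
No activator is available at the *wexP* promoter, so *wexP* is not transcribed.
So WexP is not produced.
Palatinose is present, so JalA is active.
Citrulline is absent, so PexQ is inactive.
With no repressor bound, *kosU* is transcribed.
So KosU is produced and active.
With repressor JalA bound, *kosK* is not transcribed.
So KosK is not produced.
With no repressor bound, *fubW* is transcribed.
So FubW is produced and active.
Ni²⁺ is present, so BexB is active.
No repressor is bound and FubW and BexB are active, so *dovF* is transcribed.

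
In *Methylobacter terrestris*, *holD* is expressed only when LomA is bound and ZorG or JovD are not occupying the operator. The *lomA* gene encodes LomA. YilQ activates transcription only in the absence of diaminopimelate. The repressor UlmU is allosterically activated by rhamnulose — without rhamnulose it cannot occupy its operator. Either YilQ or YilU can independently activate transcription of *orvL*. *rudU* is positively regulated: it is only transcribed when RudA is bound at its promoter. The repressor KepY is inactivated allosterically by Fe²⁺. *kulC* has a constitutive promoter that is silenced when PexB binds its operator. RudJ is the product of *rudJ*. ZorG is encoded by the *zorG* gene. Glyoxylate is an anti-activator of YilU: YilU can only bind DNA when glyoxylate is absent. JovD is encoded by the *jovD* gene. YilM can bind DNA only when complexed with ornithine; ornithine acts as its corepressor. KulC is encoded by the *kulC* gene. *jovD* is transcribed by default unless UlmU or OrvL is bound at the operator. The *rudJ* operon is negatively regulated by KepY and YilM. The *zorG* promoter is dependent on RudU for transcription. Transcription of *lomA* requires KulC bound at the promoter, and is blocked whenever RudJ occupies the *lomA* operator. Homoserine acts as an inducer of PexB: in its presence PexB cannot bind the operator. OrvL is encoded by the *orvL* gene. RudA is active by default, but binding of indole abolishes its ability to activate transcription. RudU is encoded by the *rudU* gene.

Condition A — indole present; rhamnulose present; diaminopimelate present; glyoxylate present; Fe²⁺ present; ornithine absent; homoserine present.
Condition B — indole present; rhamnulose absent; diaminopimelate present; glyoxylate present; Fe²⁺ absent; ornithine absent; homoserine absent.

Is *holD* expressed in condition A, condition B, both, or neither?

neither

Condition A:
Indole is present, so RudA is inactive.
Required activator RudA is absent, so *rudU* is not transcribed.
So RudU is not produced.
Required activator RudU is absent, so *zorG* is not transcribed.
So ZorG is not produced.
Rhamnulose is present, so UlmU is active.
Diaminopimelate is present, so YilQ is inactive.
Glyoxylate is present, so YilU is inactive.
No activator is available at the *orvL* promoter, so *orvL* is not transcribed.
So OrvL is not produced.
With repressor UlmU bound, *jovD* is not transcribed.
So JovD is not produced.
Fe²⁺ is present, so KepY is inactive.
Ornithine is absent, so YilM is inactive.
With no repressor bound, *rudJ* is transcribed.
So RudJ is produced and active.
Homoserine is present, so PexB is inactive.
With no repressor bound, *kulC* is transcribed.
So KulC is produced and active.
With repressor RudJ bound, *lomA* is not transcribed.
So LomA is not produced.
Required activator LomA is absent, so *holD* is not transcribed.
→ *holD* is OFF in A.
Condition B:
Indole is present, so RudA is inactive.
Required activator RudA is absent, so *rudU* is not transcribed.
So RudU is not produced.
Required activator RudU is absent, so *zorG* is not transcribed.
So ZorG is not produced.
Rhamnulose is absent, so UlmU is inactive.
Diaminopimelate is present, so YilQ is inactive.
Glyoxylate is present, so YilU is inactive.
No activator is available at the *orvL* promoter, so *orvL* is not transcribed.
So OrvL is not produced.
With no repressor bound, *jovD* is transcribed.
So JovD is produced and active.
Fe²⁺ is absent, so KepY is active.
Ornithine is absent, so YilM is inactive.
With repressor KepY bound, *rudJ* is not transcribed.
So RudJ is not produced.
Homoserine is absent, so PexB is active.
With repressor PexB bound, *kulC* is not transcribed.
So KulC is not produced.
Required activator KulC is absent, so *lomA* is not transcribed.
So LomA is not produced.
With repressor JovD bound, *holD* is not transcribed.
→ *holD* is OFF in B.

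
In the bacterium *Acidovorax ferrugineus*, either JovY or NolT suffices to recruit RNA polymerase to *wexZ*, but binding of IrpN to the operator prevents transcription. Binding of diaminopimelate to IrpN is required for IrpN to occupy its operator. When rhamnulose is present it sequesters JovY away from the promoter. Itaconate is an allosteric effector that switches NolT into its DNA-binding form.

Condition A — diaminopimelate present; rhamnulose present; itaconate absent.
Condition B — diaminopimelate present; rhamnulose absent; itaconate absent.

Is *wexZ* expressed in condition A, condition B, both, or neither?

neither

Condition A:
Diaminopimelate is present, so IrpN is active.
Rhamnulose is present, so JovY is inactive.
Itaconate is absent, so NolT is inactive.
With repressor IrpN bound, *wexZ* is not transcribed.
→ *wexZ* is OFF in A.
Condition B:
Diaminopimelate is present, so IrpN is active.
Rhamnulose is absent, so JovY is active.
Itaconate is absent, so NolT is inactive.
With repressor IrpN bound, *wexZ* is not transcribed.
→ *wexZ* is OFF in B.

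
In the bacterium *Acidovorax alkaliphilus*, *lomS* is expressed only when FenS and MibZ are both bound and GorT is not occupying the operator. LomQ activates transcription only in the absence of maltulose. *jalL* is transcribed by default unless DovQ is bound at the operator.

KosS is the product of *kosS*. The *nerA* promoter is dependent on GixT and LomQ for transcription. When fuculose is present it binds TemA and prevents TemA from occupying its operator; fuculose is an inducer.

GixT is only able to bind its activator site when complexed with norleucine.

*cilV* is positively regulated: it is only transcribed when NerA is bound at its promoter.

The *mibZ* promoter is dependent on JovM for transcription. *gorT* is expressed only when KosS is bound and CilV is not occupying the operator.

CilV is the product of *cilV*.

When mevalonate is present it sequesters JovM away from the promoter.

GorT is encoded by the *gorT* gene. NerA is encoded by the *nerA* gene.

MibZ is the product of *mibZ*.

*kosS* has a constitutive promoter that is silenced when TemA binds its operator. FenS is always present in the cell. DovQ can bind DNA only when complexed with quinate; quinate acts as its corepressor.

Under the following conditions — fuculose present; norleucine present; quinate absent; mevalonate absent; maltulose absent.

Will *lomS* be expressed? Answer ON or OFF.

ON

FenS is produced constitutively and is active.
Mevalonate is absent, so JovM is active.
No repressor is bound and JovM is active, so *mibZ* is transcribed.
So MibZ is produced and active.
Fuculose is present, so TemA is inactive.
With no repressor bound, *kosS* is transcribed.
So KosS is produced and active.
Norleucine is present, so GixT is active.
Maltulose is absent, so LomQ is active.
No repressor is bound and GixT and LomQ are active, so *nerA* is transcribed.
So NerA is produced and active.
No repressor is bound and NerA is active, so *cilV* is transcribed.
So CilV is produced and active.
With repressor CilV bound, *gorT* is not transcribed.
So GorT is not produced.
No repressor is bound and FenS and MibZ are active, so *lomS* is transcribed.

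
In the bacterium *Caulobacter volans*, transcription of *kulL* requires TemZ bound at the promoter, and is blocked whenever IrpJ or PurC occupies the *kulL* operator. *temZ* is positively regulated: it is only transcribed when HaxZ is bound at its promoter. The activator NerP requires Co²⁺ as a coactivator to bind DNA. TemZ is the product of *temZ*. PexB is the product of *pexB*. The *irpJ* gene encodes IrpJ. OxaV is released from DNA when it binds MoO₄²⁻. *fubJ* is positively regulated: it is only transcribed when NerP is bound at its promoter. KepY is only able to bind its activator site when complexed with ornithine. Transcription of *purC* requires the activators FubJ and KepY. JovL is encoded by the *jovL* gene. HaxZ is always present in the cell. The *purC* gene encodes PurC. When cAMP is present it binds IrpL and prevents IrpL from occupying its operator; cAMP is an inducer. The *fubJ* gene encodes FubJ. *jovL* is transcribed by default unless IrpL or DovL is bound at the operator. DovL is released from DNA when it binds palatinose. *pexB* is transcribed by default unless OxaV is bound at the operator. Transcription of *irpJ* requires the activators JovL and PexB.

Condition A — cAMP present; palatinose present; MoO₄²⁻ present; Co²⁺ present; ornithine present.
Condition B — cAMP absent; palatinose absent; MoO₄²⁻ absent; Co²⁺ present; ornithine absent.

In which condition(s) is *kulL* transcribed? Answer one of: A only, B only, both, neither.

Condition A:
cAMP is present, so IrpL is inactive.
Palatinose is present, so DovL is inactive.
With no repressor bound, *jovL* is transcribed.
So JovL is produced and active.
MoO₄²⁻ is present, so OxaV is inactive.
With no repressor bound, *pexB* is transcribed.
So PexB is produced and active.
No repressor is bound and JovL and PexB are active, so *irpJ* is transcribed.
So IrpJ is produced and active.
HaxZ is produced constitutively and is active.
No repressor is bound and HaxZ is active, so *temZ* is transcribed.
So TemZ is produced and active.
Co²⁺ is present, so NerP is active.
No repressor is bound and NerP is active, so *fubJ* is transcribed.
So FubJ is produced and active.
Ornithine is present, so KepY is active.
No repressor is bound and FubJ and KepY are active, so *purC* is transcribed.
So PurC is produced and active.
With repressor IrpJ bound, *kulL* is not transcribed.
→ *kulL* is OFF in A.
Condition B:
cAMP is absent, so IrpL is active.
Palatinose is absent, so DovL is active.
With repressor IrpL bound, *jovL* is not transcribed.
So JovL is not produced.
MoO₄²⁻ is absent, so OxaV is active.
With repressor OxaV bound, *pexB* is not transcribed.
So PexB is not produced.
Required activator JovL is absent, so *irpJ* is not transcribed.
So IrpJ is not produced.
HaxZ is produced constitutively and is active.
No repressor is bound and HaxZ is active, so *temZ* is transcribed.
So TemZ is produced and active.
Co²⁺ is present, so NerP is active.
No repressor is bound and NerP is active, so *fubJ* is transcribed.
So FubJ is produced and active.
Ornithine is absent, so KepY is inactive.
Required activator KepY is absent, so *purC* is not transcribed.
So PurC is not produced.
No repressor is bound and TemZ is active, so *kulL* is transcribed.
→ *kulL* is ON in B.

B only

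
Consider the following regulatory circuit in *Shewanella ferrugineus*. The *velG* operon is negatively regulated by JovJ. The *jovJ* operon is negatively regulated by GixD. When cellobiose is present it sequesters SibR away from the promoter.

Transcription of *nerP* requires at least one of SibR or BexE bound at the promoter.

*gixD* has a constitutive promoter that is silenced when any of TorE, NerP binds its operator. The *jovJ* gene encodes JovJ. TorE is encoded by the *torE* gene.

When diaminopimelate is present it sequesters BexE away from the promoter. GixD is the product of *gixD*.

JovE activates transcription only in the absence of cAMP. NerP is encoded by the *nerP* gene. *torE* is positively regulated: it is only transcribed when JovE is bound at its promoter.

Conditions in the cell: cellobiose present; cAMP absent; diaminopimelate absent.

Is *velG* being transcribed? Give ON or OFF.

OFF

cAMP is absent, so JovE is active.
No repressor is bound and JovE is active, so *torE* is transcribed.
So TorE is produced and active.
Cellobiose is present, so SibR is inactive.
Diaminopimelate is absent, so BexE is active.
Activator BexE is present, so *nerP* is transcribed.
So NerP is produced and active.
With repressor TorE bound, *gixD* is not transcribed.
So GixD is not produced.
With no repressor bound, *jovJ* is transcribed.
So JovJ is produced and active.
With repressor JovJ bound, *velG* is not transcribed.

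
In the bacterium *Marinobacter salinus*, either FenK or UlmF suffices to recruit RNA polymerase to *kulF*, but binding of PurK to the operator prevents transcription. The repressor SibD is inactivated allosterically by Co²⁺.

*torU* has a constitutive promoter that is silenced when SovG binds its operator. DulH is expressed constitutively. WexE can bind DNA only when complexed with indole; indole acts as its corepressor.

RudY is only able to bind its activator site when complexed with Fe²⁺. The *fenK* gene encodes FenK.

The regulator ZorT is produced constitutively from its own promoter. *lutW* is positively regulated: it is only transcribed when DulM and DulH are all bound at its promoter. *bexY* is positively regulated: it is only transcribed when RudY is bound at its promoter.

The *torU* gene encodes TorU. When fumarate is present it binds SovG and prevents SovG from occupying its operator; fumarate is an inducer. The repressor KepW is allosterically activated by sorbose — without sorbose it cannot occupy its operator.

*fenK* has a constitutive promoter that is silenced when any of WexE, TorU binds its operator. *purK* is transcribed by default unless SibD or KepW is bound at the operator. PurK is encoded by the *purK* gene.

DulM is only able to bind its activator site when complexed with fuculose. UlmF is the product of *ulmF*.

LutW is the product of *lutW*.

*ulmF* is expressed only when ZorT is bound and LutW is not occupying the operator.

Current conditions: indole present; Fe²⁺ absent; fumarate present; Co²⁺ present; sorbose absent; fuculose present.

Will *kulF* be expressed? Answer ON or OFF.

Indole is present, so WexE is active.
Fumarate is present, so SovG is inactive.
With no repressor bound, *torU* is transcribed.
So TorU is produced and active.
With repressor WexE bound, *fenK* is not transcribed.
So FenK is not produced.
Co²⁺ is present, so SibD is inactive.
Sorbose is absent, so KepW is inactive.
With no repressor bound, *purK* is transcribed.
So PurK is produced and active.
ZorT is produced constitutively and is active.
Fuculose is present, so DulM is active.
DulH is produced constitutively and is active.
No repressor is bound and DulM and DulH are active, so *lutW* is transcribed.
So LutW is produced and active.
With repressor LutW bound, *ulmF* is not transcribed.
So UlmF is not produced.
With repressor PurK bound, *kulF* is not transcribed.

OFF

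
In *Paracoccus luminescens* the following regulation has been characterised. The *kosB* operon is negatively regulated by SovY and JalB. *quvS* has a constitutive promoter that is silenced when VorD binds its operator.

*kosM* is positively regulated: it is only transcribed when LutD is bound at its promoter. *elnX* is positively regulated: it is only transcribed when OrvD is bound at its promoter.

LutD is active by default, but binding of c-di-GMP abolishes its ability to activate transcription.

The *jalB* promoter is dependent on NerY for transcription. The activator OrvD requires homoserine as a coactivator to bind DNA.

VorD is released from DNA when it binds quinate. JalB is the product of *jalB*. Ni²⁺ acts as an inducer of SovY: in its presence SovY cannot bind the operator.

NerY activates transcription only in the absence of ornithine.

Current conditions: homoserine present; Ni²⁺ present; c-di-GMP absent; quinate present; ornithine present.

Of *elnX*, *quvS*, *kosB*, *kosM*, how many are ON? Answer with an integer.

Homoserine is present, so OrvD is active.
No repressor is bound and OrvD is active, so *elnX* is transcribed.
→ *elnX* is ON.
Quinate is present, so VorD is inactive.
With no repressor bound, *quvS* is transcribed.
→ *quvS* is ON.
Ni²⁺ is present, so SovY is inactive.
Ornithine is present, so NerY is inactive.
Required activator NerY is absent, so *jalB* is not transcribed.
So JalB is not produced.
With no repressor bound, *kosB* is transcribed.
→ *kosB* is ON.
c-di-GMP is absent, so LutD is active.
No repressor is bound and LutD is active, so *kosM* is transcribed.
→ *kosM* is ON.
4 of the 4 genes are transcribed.

4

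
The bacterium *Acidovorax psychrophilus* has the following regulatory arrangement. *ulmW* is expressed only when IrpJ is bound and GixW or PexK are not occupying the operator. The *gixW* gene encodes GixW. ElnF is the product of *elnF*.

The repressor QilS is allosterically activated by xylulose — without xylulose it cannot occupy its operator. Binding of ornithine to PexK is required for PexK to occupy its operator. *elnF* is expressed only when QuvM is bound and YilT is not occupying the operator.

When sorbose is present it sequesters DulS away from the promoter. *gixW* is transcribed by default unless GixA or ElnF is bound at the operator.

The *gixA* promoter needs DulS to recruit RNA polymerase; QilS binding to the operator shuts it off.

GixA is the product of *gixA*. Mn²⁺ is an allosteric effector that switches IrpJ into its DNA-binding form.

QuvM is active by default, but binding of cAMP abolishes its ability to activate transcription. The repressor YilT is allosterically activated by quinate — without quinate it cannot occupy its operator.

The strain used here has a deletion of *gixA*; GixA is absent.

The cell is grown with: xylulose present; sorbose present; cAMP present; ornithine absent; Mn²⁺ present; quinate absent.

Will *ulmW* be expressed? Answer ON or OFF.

Mn²⁺ is present, so IrpJ is active.
GixA is non-functional in this strain, so it has no effect.
Quinate is absent, so YilT is inactive.
cAMP is present, so QuvM is inactive.
Required activator QuvM is absent, so *elnF* is not transcribed.
So ElnF is not produced.
With no repressor bound, *gixW* is transcribed.
So GixW is produced and active.
Ornithine is absent, so PexK is inactive.
With repressor GixW bound, *ulmW* is not transcribed.

OFF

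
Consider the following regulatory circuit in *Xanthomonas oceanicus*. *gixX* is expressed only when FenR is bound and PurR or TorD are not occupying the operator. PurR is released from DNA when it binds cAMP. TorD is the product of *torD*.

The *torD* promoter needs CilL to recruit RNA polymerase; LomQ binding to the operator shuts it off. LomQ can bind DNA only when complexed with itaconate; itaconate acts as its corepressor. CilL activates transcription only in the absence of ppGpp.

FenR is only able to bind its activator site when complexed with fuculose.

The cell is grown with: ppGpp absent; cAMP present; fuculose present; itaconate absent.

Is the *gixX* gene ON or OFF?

cAMP is present, so PurR is inactive.
Fuculose is present, so FenR is active.
ppGpp is absent, so CilL is active.
Itaconate is absent, so LomQ is inactive.
No repressor is bound and CilL is active, so *torD* is transcribed.
So TorD is produced and active.
With repressor TorD bound, *gixX* is not transcribed.

OFF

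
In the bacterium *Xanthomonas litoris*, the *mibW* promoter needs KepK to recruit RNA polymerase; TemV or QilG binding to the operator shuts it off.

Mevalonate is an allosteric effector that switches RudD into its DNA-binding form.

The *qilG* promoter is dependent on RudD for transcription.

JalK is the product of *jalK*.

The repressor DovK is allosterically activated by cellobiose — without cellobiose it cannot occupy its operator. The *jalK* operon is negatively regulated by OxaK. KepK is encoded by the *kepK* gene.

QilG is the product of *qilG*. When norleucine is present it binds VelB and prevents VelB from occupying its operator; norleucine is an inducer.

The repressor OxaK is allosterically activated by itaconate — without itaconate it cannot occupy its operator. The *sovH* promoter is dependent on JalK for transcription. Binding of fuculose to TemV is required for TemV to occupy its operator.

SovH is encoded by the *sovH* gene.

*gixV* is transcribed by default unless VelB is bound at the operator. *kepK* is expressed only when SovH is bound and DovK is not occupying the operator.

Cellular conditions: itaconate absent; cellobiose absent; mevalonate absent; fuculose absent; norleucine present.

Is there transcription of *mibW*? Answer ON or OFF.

ON

Fuculose is absent, so TemV is inactive.
Mevalonate is absent, so RudD is inactive.
Required activator RudD is absent, so *qilG* is not transcribed.
So QilG is not produced.
Itaconate is absent, so OxaK is inactive.
With no repressor bound, *jalK* is transcribed.
So JalK is produced and active.
No repressor is bound and JalK is active, so *sovH* is transcribed.
So SovH is produced and active.
Cellobiose is absent, so DovK is inactive.
No repressor is bound and SovH is active, so *kepK* is transcribed.
So KepK is produced and active.
No repressor is bound and KepK is active, so *mibW* is transcribed.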